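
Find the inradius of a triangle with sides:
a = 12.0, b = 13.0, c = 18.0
s = (a+b+c)/2 = (12.0+13.0+18.0)/2 = 21.5
Area = √(s(s-a)(s-b)(s-c)) = √(21.5·9.5·8.5·3.5) = 77.9515
r = Area/s = 77.9515/21.5 = 3.626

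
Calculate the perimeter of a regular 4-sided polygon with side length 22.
Perimeter = number of sides * side length
Perimeter = 4 * 22
Perimeter = 88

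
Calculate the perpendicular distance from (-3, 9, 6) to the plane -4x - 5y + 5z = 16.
d = |(-4)(-3) + (-5)(9) + 5(6) - (16)| / √((-4)² + (-5)² + 5²) = 19/√66 = 2.339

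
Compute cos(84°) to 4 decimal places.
cos(84 degrees) = 0.1045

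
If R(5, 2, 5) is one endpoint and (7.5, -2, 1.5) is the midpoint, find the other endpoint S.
S = (2×7.5 - 5, 2×(-2) - 2, 2×1.5 - 5) = (10, -6, -2)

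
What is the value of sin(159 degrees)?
sin(159 degrees) = 0.3584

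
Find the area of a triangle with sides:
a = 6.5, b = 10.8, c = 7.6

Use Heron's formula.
s = (a+b+c)/2 = (6.5+10.8+7.6)/2 = 12.45
A = √(s(s-a)(s-b)(s-c)) = √(12.45·5.95·1.65·4.85)
A = √592.805 = 24.35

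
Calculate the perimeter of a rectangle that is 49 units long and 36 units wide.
Perimeter = 2 * (length + width)
Perimeter = 2 * (49 + 36)
Perimeter = 2 * 85
Perimeter = 170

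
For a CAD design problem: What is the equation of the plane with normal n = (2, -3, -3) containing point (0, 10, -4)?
d = n·P = (2)(0) + (-3)(10) + (-3)(-4) = -18
Plane: 2x - 3y - 3z = -18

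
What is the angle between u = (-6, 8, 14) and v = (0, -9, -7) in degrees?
u·v = -170, |u|² = 296, |v|² = 130
cos θ = -170/√38480 ≈ -0.8666
θ ≈ 150.1°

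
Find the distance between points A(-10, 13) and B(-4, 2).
Using the distance formula: d = sqrt((x₂-x₁)² + (y₂-y₁)²)
dx = (-4) - (-10) = 6
dy = 2 - 13 = -11
d = sqrt(6² + (-11)²) = sqrt(36 + 121) = sqrt(157) = 12.53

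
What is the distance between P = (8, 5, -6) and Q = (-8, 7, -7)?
d = √[(-16)² + (2)² + (-1)²] = √261 = 16.16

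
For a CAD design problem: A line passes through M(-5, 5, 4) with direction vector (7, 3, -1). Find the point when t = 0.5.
P(0.5) = (-5 + 7(0.5), 5 + 3(0.5), 4 + (-1)(0.5)) = (-1.5, 6.5, 3.5)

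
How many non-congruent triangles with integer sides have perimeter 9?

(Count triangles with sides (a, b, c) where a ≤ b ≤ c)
With a ≤ b ≤ c and a + b + c = 9, the triangle inequality a + b > c gives c < 9/2, so c ≤ 4.
Iterate a from 1 to ⌊p/3⌋ = 3; for each a, b ranges from a to ⌊(p−a)/2⌋ with c = p − a − b, keeping only c ≥ b.
Triples: (1, 4, 4), (2, 3, 4), (3, 3, 3)
Count = 3 triangles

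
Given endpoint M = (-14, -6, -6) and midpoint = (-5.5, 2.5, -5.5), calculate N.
N = (2×(-5.5) - (-14), 2×2.5 - (-6), 2×(-5.5) - (-6)) = (3, 11, -5)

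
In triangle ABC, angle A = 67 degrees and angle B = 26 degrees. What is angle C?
Sum of angles in a triangle = 180 degrees
Third angle = 180 - 67 - 26
Third angle = 87 degrees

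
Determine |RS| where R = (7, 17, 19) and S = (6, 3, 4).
d = √[(-1)² + (-14)² + (-15)²] = √422 = 20.54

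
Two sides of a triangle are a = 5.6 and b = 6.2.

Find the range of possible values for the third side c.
By the triangle inequality: |a - b| < c < a + b
|5.6 - 6.2| < c < 5.6 + 6.2
0.6 < c < 11.8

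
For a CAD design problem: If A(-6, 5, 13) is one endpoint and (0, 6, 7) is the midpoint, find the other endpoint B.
B = (2×0 - (-6), 2×6 - 5, 2×7 - 13) = (6, 7, 1)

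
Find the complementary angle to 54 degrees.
Complementary angles sum to 90 degrees.
Other angle = 90 - 54
Other angle = 36 degrees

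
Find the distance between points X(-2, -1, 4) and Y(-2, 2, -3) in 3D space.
d = √[(0)² + (3)² + (-7)²] = √58 = 7.616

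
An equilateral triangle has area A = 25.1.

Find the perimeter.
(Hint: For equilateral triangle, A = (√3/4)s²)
A = (√3/4)s²  →  s² = 4A/√3 = 4·25.1/√3 = 57.966
s = 7.61354
Perimeter = 3s = 22.84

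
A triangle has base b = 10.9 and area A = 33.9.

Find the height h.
A = ½bh  →  h = 2A/b
h = 2·33.9/10.9 = 6.22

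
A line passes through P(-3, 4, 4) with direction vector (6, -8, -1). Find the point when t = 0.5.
P(0.5) = (-3 + 6(0.5), 4 + (-8)(0.5), 4 + (-1)(0.5)) = (0, 0, 3.5)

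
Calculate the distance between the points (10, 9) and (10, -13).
Using the distance formula: d = sqrt((x₂-x₁)² + (y₂-y₁)²)
dx = 10 - 10 = 0
dy = (-13) - 9 = -22
d = sqrt(0² + (-22)²) = sqrt(0 + 484) = sqrt(484) = 22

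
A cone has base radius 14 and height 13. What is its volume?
Volume = (1/3) * pi * r² * h
Volume = (1/3) * pi * 14² * 13
Volume = (1/3) * pi * 196 * 13
Volume = (1/3) * pi * 2548
Volume = 2668.26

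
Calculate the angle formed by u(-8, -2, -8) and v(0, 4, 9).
u·v = -80, |u|² = 132, |v|² = 97
cos θ = -80/√12804 ≈ -0.707
θ ≈ 135.0°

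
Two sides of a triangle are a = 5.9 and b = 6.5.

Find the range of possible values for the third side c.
By the triangle inequality: |a - b| < c < a + b
|5.9 - 6.5| < c < 5.9 + 6.5
0.6 < c < 12.4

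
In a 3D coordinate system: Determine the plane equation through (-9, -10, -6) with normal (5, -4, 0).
d = n·P = (5)(-9) + (-4)(-10) + (0)(-6) = -5
Plane: 5x - 4y = -5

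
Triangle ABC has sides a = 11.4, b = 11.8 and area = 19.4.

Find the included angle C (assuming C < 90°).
Area = ½ab·sin(C)  →  sin(C) = 2·Area/(ab)
sin(C) = 2·19.4/(11.4·11.8) = 0.288433
C = arcsin(0.288433) = 16.76°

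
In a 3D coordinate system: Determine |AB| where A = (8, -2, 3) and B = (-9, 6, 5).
d = √[(-17)² + (8)² + (2)²] = √357 = 18.89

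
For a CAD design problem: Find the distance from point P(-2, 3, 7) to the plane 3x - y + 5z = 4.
d = |3(-2) + (-1)(3) + 5(7) - (4)| / √(3² + (-1)² + 5²) = 22/√35 = 3.719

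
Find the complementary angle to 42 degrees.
Complementary angles sum to 90 degrees.
Other angle = 90 - 42
Other angle = 48 degrees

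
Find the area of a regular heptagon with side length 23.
For a regular 7-gon with side length s = 23:
Apothem a = s / (2*tan(pi/7)) = 23 / (2*tan(pi/7)) ≈ 23.88
Perimeter P = 7 * 23 = 161
Area = (1/2) * P * a = (1/2) * 161 * 23.88 = 1922.34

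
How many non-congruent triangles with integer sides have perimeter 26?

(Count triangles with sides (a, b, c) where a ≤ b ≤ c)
With a ≤ b ≤ c and a + b + c = 26, the triangle inequality a + b > c gives c < 26/2, so c ≤ 12.
Iterate a from 1 to ⌊p/3⌋ = 8; for each a, b ranges from a to ⌊(p−a)/2⌋ with c = p − a − b, keeping only c ≥ b.
Triples: (2, 12, 12), (3, 11, 12), (4, 10, 12), …
Count = 14 triangles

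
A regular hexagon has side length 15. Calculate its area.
For a regular 6-gon with side length s = 15:
Apothem a = s / (2*tan(pi/6)) = 15 / (2*tan(pi/6)) ≈ 12.9904
Perimeter P = 6 * 15 = 90
Area = (1/2) * P * a = (1/2) * 90 * 12.9904 = 584.57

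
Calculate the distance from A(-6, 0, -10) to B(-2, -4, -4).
d = √[(4)² + (-4)² + (6)²] = √68 = 8.246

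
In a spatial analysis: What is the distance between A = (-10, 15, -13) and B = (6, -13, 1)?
d = √[(16)² + (-28)² + (14)²] = √1236 = 35.16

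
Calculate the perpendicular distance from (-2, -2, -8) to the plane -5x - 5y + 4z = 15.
d = |(-5)(-2) + (-5)(-2) + 4(-8) - (15)| / √((-5)² + (-5)² + 4²) = 27/√66 = 3.323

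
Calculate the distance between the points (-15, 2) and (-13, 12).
Using the distance formula: d = sqrt((x₂-x₁)² + (y₂-y₁)²)
dx = (-13) - (-15) = 2
dy = 12 - 2 = 10
d = sqrt(2² + 10²) = sqrt(4 + 100) = sqrt(104) = 10.20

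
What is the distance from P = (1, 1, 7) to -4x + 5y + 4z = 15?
d = |(-4)(1) + 5(1) + 4(7) - (15)| / √((-4)² + 5² + 4²) = 14/√57 = 1.854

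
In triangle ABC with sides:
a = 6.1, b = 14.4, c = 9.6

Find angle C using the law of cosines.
cos(C) = (a² + b² - c²)/(2ab)
cos(C) = (6.1² + 14.4² - 9.6²)/(2·6.1·14.4) = 152.41/175.68 = 0.867543
C = arccos(0.867543) = 29.83°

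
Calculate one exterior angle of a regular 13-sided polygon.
Exterior angle of a regular n-gon = 360/n
Exterior angle = 360/13
Exterior angle = 27.69 degrees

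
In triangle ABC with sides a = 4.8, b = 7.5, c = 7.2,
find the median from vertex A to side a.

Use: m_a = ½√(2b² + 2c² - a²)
m_a = ½√(2·7.5² + 2·7.2² - 4.8²)
m_a = ½√(112.5 + 103.68 - 23.04) = ½√193.14 = 6.949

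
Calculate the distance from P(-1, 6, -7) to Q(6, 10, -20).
d = √[(7)² + (4)² + (-13)²] = √234 = 15.3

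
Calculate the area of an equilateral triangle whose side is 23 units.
Area = (sqrt(3)/4) * s²
Area = (sqrt(3)/4) * 23²
Area = (sqrt(3)/4) * 529
Area = 229.06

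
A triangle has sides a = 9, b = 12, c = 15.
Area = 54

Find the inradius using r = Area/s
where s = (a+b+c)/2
s = (9+12+15)/2 = 18
r = Area/s = 54/18 = 3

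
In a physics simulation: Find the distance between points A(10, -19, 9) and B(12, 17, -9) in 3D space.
d = √[(2)² + (36)² + (-18)²] = √1624 = 40.3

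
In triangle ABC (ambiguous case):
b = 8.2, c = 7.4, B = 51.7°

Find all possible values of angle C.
sin(C)/c = sin(B)/b  →  sin(C) = c·sin(B)/b = 7.4·sin(51.7°)/8.2 = 0.708213
C₁ = arcsin(0.708213) = 45.09°,  C₂ = 180° - C₁ = 134.91°
Check C₂: A = 180° - 51.7° - 134.91° = -6.61° ≤ 0, rejected
C = 45.09° (one solution)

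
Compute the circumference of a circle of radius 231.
Circumference = 2 * pi * r
Circumference = 2 * pi * 231
Circumference = 1451.42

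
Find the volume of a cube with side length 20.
Volume = s³
Volume = 20³
Volume = 8000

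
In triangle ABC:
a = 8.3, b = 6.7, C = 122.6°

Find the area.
Using A = ½ab·sin(C):
A = ½·8.3·6.7·sin(122.6°) = ½·55.61·0.842452 = 23.42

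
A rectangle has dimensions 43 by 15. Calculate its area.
Area = length * width
Area = 43 * 15
Area = 645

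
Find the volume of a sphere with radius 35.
Volume = (4/3) * pi * r³
Volume = (4/3) * pi * 35³
Volume = (4/3) * pi * 42875
Volume = 179594.38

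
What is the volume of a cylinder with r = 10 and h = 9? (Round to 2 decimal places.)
Volume = pi * r² * h
Volume = pi * 10² * 9
Volume = pi * 100 * 9
Volume = pi * 900
Volume = 2827.43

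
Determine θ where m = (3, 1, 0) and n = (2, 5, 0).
m·n = 11, |m|² = 10, |n|² = 29
cos θ = 11/√290 ≈ 0.6459
θ ≈ 49.76°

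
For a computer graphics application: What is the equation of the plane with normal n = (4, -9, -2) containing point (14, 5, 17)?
d = n·P = (4)(14) + (-9)(5) + (-2)(17) = -23
Plane: 4x - 9y - 2z = -23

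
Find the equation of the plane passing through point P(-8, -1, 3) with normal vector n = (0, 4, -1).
d = n·P = (0)(-8) + (4)(-1) + (-1)(3) = -7
Plane: 4y - z = -7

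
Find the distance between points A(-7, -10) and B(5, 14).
Using the distance formula: d = sqrt((x₂-x₁)² + (y₂-y₁)²)
dx = 5 - (-7) = 12
dy = 14 - (-10) = 24
d = sqrt(12² + 24²) = sqrt(144 + 576) = sqrt(720) = 26.83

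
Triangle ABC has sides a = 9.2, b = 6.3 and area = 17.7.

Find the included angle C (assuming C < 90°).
Area = ½ab·sin(C)  →  sin(C) = 2·Area/(ab)
sin(C) = 2·17.7/(9.2·6.3) = 0.610766
C = arcsin(0.610766) = 37.64°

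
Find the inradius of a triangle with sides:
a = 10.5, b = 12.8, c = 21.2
s = (a+b+c)/2 = (10.5+12.8+21.2)/2 = 22.25
Area = √(s(s-a)(s-b)(s-c)) = √(22.25·11.75·9.45·1.05) = 50.9324
r = Area/s = 50.9324/22.25 = 2.289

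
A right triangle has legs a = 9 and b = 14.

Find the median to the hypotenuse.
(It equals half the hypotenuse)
Hypotenuse c = √(9² + 14²) = √277 = 16.6433
Median to hypotenuse = c/2 = 8.322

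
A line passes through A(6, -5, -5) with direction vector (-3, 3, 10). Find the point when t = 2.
P(2) = (6 + (-3)(2), -5 + 3(2), -5 + 10(2)) = (0, 1, 15)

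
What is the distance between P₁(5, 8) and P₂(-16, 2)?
Using the distance formula: d = sqrt((x₂-x₁)² + (y₂-y₁)²)
dx = (-16) - 5 = -21
dy = 2 - 8 = -6
d = sqrt((-21)² + (-6)²) = sqrt(441 + 36) = sqrt(477) = 21.84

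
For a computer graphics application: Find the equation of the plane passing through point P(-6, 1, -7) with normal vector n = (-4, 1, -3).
d = n·P = (-4)(-6) + (1)(1) + (-3)(-7) = 46
Plane: -4x + y - 3z = 46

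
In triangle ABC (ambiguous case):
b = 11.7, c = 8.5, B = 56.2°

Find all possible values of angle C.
sin(C)/c = sin(B)/b  →  sin(C) = c·sin(B)/b = 8.5·sin(56.2°)/11.7 = 0.603707
C₁ = arcsin(0.603707) = 37.14°,  C₂ = 180° - C₁ = 142.86°
Check C₂: A = 180° - 56.2° - 142.86° = -19.06° ≤ 0, rejected
C = 37.14° (one solution)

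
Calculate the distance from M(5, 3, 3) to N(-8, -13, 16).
d = √[(-13)² + (-16)² + (13)²] = √594 = 24.37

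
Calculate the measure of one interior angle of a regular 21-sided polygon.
Interior angle of a regular n-gon = (n-2)*180/n
Interior angle = (21-2)*180/21
Interior angle = 19*180/21
Interior angle = 3420/21
Interior angle = 162.86 degrees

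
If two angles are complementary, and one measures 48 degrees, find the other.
Complementary angles sum to 90 degrees.
Other angle = 90 - 48
Other angle = 42 degrees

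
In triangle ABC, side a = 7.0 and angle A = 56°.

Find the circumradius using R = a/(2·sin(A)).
R = a/(2·sin(A)) = 7.0/(2·sin(56°))
R = 7.0/(2·0.829038) = 7.0/1.658075 = 4.222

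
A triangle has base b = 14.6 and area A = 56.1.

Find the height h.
A = ½bh  →  h = 2A/b
h = 2·56.1/14.6 = 7.685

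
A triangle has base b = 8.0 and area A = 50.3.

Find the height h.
A = ½bh  →  h = 2A/b
h = 2·50.3/8.0 = 12.57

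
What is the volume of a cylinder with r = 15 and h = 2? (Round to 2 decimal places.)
Volume = pi * r² * h
Volume = pi * 15² * 2
Volume = pi * 225 * 2
Volume = pi * 450
Volume = 1413.72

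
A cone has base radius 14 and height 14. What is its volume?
Volume = (1/3) * pi * r² * h
Volume = (1/3) * pi * 14² * 14
Volume = (1/3) * pi * 196 * 14
Volume = (1/3) * pi * 2744
Volume = 2873.51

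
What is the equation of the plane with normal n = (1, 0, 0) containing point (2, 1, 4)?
d = n·P = (1)(2) + (0)(1) + (0)(4) = 2
Plane: x = 2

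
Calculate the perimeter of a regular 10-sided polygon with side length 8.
Perimeter = number of sides * side length
Perimeter = 10 * 8
Perimeter = 80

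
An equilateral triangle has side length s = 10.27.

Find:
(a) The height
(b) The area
(a) Height h = s·√3/2 = 10.27·√3/2 = 8.894
(b) Area = (√3/4)·s² = (√3/4)·10.27² = (√3/4)·105.473 = 45.67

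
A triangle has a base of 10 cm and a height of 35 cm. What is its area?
Area = (1/2) * base * height
Area = (1/2) * 10 * 35
Area = 175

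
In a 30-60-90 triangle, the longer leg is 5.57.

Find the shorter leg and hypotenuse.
In a 30-60-90 triangle, sides are in ratio 1 : √3 : 2.
Long leg = short leg·√3  →  short leg = 5.57/√3 = 3.216
Hypotenuse = 2·(short leg) = 2·5.57/√3 = 6.432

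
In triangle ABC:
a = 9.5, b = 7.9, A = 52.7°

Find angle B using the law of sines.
sin(B)/b = sin(A)/a
sin(B) = b·sin(A)/a = 7.9·sin(52.7°)/9.5 = 0.661499
B = arcsin(0.661499) = 41.41°  (b ≤ a, so B ≤ A and the acute solution is unique)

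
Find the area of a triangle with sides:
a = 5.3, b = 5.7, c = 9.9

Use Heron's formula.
s = (a+b+c)/2 = (5.3+5.7+9.9)/2 = 10.45
A = √(s(s-a)(s-b)(s-c)) = √(10.45·5.15·4.75·0.55)
A = √140.598 = 11.86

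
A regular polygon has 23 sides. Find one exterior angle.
Exterior angle of a regular n-gon = 360/n
Exterior angle = 360/23
Exterior angle = 15.65 degrees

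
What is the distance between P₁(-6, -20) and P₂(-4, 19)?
Using the distance formula: d = sqrt((x₂-x₁)² + (y₂-y₁)²)
dx = (-4) - (-6) = 2
dy = 19 - (-20) = 39
d = sqrt(2² + 39²) = sqrt(4 + 1521) = sqrt(1525) = 39.05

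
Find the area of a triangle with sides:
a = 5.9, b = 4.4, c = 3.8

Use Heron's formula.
s = (a+b+c)/2 = (5.9+4.4+3.8)/2 = 7.05
A = √(s(s-a)(s-b)(s-c)) = √(7.05·1.15·2.65·3.25)
A = √69.8258 = 8.356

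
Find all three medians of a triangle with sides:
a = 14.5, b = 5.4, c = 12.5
Using m_x = ½√(2y² + 2z² - x²):
m_a = ½√(2·5.4² + 2·12.5² - 14.5²) = ½√160.57 = 6.336
m_b = ½√(2·14.5² + 2·12.5² - 5.4²) = ½√703.84 = 13.26
m_c = ½√(2·14.5² + 2·5.4² - 12.5²) = ½√322.57 = 8.98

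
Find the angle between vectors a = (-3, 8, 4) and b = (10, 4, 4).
a·b = 18, |a|² = 89, |b|² = 132
cos θ = 18/√11748 ≈ 0.1661
θ ≈ 80.44°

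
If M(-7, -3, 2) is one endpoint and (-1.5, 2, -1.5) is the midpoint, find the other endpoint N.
N = (2×(-1.5) - (-7), 2×2 - (-3), 2×(-1.5) - 2) = (4, 7, -5)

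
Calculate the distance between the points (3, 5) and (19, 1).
Using the distance formula: d = sqrt((x₂-x₁)² + (y₂-y₁)²)
dx = 19 - 3 = 16
dy = 1 - 5 = -4
d = sqrt(16² + (-4)²) = sqrt(256 + 16) = sqrt(272) = 16.49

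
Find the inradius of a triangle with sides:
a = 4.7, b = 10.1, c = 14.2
s = (a+b+c)/2 = (4.7+10.1+14.2)/2 = 14.5
Area = √(s(s-a)(s-b)(s-c)) = √(14.5·9.8·4.4·0.3) = 13.6957
r = Area/s = 13.6957/14.5 = 0.9445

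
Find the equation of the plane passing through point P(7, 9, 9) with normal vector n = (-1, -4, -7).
d = n·P = (-1)(7) + (-4)(9) + (-7)(9) = -106
Plane: -x - 4y - 7z = -106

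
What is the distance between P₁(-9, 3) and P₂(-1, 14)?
Using the distance formula: d = sqrt((x₂-x₁)² + (y₂-y₁)²)
dx = (-1) - (-9) = 8
dy = 14 - 3 = 11
d = sqrt(8² + 11²) = sqrt(64 + 121) = sqrt(185) = 13.60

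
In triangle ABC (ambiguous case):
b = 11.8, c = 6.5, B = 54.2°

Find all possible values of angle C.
sin(C)/c = sin(B)/b  →  sin(C) = c·sin(B)/b = 6.5·sin(54.2°)/11.8 = 0.446772
C₁ = arcsin(0.446772) = 26.54°,  C₂ = 180° - C₁ = 153.46°
Check C₂: A = 180° - 54.2° - 153.46° = -27.66° ≤ 0, rejected
C = 26.54° (one solution)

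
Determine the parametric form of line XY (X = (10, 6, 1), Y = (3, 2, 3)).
Direction vector d = Y - X = (-7, -4, 2)
x = 10 - 7t, y = 6 - 4t, z = 1 + 2t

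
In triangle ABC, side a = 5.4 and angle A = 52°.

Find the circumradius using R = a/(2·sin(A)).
R = a/(2·sin(A)) = 5.4/(2·sin(52°))
R = 5.4/(2·0.788011) = 5.4/1.576022 = 3.426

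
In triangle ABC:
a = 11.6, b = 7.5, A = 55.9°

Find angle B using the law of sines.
sin(B)/b = sin(A)/a
sin(B) = b·sin(A)/a = 7.5·sin(55.9°)/11.6 = 0.535384
B = arcsin(0.535384) = 32.37°  (b ≤ a, so B ≤ A and the acute solution is unique)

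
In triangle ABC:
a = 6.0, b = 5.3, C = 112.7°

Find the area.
Using A = ½ab·sin(C):
A = ½·6.0·5.3·sin(112.7°) = ½·31.8·0.922538 = 14.67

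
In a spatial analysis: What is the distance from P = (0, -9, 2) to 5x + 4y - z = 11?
d = |5(0) + 4(-9) + (-1)(2) - (11)| / √(5² + 4² + (-1)²) = 49/√42 = 7.561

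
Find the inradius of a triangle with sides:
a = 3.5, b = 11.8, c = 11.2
s = (a+b+c)/2 = (3.5+11.8+11.2)/2 = 13.25
Area = √(s(s-a)(s-b)(s-c)) = √(13.25·9.75·1.45·2.05) = 19.5962
r = Area/s = 19.5962/13.25 = 1.479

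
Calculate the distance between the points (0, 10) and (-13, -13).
Using the distance formula: d = sqrt((x₂-x₁)² + (y₂-y₁)²)
dx = (-13) - 0 = -13
dy = (-13) - 10 = -23
d = sqrt((-13)² + (-23)²) = sqrt(169 + 529) = sqrt(698) = 26.42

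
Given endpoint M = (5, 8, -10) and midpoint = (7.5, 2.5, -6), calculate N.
N = (2×7.5 - 5, 2×2.5 - 8, 2×(-6) - (-10)) = (10, -3, -2)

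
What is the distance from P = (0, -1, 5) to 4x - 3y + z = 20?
d = |4(0) + (-3)(-1) + 1(5) - (20)| / √(4² + (-3)² + 1²) = 12/√26 = 2.353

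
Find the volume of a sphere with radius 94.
Volume = (4/3) * pi * r³
Volume = (4/3) * pi * 94³
Volume = (4/3) * pi * 830584
Volume = 3479142.12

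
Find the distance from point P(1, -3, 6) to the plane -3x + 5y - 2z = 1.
d = |(-3)(1) + 5(-3) + (-2)(6) - (1)| / √((-3)² + 5² + (-2)²) = 31/√38 = 5.029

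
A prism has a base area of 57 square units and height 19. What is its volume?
Volume = base area * height
Volume = 57 * 19
Volume = 1083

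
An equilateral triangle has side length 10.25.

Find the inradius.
For an equilateral triangle, r = s/(2√3) where s is the side.
r = 10.25/(2√3) = 10.25/3.464102 = 2.959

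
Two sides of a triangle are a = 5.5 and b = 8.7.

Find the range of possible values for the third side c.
By the triangle inequality: |a - b| < c < a + b
|5.5 - 8.7| < c < 5.5 + 8.7
3.2 < c < 14.2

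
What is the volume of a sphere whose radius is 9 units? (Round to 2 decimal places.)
Volume = (4/3) * pi * r³
Volume = (4/3) * pi * 9³
Volume = (4/3) * pi * 729
Volume = 3053.63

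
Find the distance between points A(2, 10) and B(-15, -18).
Using the distance formula: d = sqrt((x₂-x₁)² + (y₂-y₁)²)
dx = (-15) - 2 = -17
dy = (-18) - 10 = -28
d = sqrt((-17)² + (-28)²) = sqrt(289 + 784) = sqrt(1073) = 32.76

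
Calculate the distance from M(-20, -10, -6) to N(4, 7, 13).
d = √[(24)² + (17)² + (19)²] = √1226 = 35.01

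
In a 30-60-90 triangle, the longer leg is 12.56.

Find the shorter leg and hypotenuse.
In a 30-60-90 triangle, sides are in ratio 1 : √3 : 2.
Long leg = short leg·√3  →  short leg = 12.56/√3 = 7.252
Hypotenuse = 2·(short leg) = 2·12.56/√3 = 14.5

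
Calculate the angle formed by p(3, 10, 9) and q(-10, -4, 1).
p·q = -61, |p|² = 190, |q|² = 117
cos θ = -61/√22230 ≈ -0.4091
θ ≈ 114.2°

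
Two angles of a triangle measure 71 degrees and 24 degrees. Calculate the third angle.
Sum of angles in a triangle = 180 degrees
Third angle = 180 - 71 - 24
Third angle = 85 degrees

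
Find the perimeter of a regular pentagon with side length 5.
Perimeter = number of sides * side length
Perimeter = 5 * 5
Perimeter = 25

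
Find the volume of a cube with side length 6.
Volume = s³
Volume = 6³
Volume = 216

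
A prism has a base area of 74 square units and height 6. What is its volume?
Volume = base area * height
Volume = 74 * 6
Volume = 444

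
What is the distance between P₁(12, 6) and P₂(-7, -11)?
Using the distance formula: d = sqrt((x₂-x₁)² + (y₂-y₁)²)
dx = (-7) - 12 = -19
dy = (-11) - 6 = -17
d = sqrt((-19)² + (-17)²) = sqrt(361 + 289) = sqrt(650) = 25.50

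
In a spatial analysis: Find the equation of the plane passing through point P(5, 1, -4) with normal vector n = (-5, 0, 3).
d = n·P = (-5)(5) + (0)(1) + (3)(-4) = -37
Plane: -5x + 3z = -37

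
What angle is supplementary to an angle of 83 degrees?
Supplementary angles sum to 180 degrees.
Other angle = 180 - 83
Other angle = 97 degrees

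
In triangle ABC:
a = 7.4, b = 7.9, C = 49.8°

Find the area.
Using A = ½ab·sin(C):
A = ½·7.4·7.9·sin(49.8°) = ½·58.46·0.763796 = 22.33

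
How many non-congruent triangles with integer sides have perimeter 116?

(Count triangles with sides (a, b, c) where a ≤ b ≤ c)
With a ≤ b ≤ c and a + b + c = 116, the triangle inequality a + b > c gives c < 116/2, so c ≤ 57.
Iterate a from 1 to ⌊p/3⌋ = 38; for each a, b ranges from a to ⌊(p−a)/2⌋ with c = p − a − b, keeping only c ≥ b.
Triples: (2, 57, 57), (3, 56, 57), (4, 55, 57), …
Count = 280 triangles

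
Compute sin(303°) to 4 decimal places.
sin(303 degrees) = -0.8387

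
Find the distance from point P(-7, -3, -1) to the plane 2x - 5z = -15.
d = |2(-7) + 0(-3) + (-5)(-1) - (-15)| / √(2² + 0² + (-5)²) = 6/√29 = 1.114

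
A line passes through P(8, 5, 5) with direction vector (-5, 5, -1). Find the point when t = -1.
P(-1) = (8 + (-5)(-1), 5 + 5(-1), 5 + (-1)(-1)) = (13, 0, 6)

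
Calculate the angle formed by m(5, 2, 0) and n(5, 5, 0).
m·n = 35, |m|² = 29, |n|² = 50
cos θ = 35/√1450 ≈ 0.9191
θ ≈ 23.2°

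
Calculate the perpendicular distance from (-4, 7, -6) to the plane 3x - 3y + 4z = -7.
d = |3(-4) + (-3)(7) + 4(-6) - (-7)| / √(3² + (-3)² + 4²) = 50/√34 = 8.575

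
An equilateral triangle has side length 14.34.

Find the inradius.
For an equilateral triangle, r = s/(2√3) where s is the side.
r = 14.34/(2√3) = 14.34/3.464102 = 4.14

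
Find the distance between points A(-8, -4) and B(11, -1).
Using the distance formula: d = sqrt((x₂-x₁)² + (y₂-y₁)²)
dx = 11 - (-8) = 19
dy = (-1) - (-4) = 3
d = sqrt(19² + 3²) = sqrt(361 + 9) = sqrt(370) = 19.24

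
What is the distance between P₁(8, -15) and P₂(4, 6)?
Using the distance formula: d = sqrt((x₂-x₁)² + (y₂-y₁)²)
dx = 4 - 8 = -4
dy = 6 - (-15) = 21
d = sqrt((-4)² + 21²) = sqrt(16 + 441) = sqrt(457) = 21.38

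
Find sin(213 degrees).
sin(213 degrees) = -0.5446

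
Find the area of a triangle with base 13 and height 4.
Area = (1/2) * base * height
Area = (1/2) * 13 * 4
Area = 26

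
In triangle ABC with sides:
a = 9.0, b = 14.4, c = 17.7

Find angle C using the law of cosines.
cos(C) = (a² + b² - c²)/(2ab)
cos(C) = (9.0² + 14.4² - 17.7²)/(2·9.0·14.4) = -24.93/259.2 = -0.096181
C = arccos(-0.096181) = 95.52°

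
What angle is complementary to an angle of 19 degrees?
Complementary angles sum to 90 degrees.
Other angle = 90 - 19
Other angle = 71 degrees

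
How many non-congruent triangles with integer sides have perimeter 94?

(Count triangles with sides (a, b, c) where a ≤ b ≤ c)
With a ≤ b ≤ c and a + b + c = 94, the triangle inequality a + b > c gives c < 94/2, so c ≤ 46.
Iterate a from 1 to ⌊p/3⌋ = 31; for each a, b ranges from a to ⌊(p−a)/2⌋ with c = p − a − b, keeping only c ≥ b.
Triples: (2, 46, 46), (3, 45, 46), (4, 44, 46), …
Count = 184 triangles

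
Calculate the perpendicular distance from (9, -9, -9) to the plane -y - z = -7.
d = |0(9) + (-1)(-9) + (-1)(-9) - (-7)| / √(0² + (-1)² + (-1)²) = 25/√2 = 17.68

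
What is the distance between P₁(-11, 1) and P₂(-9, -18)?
Using the distance formula: d = sqrt((x₂-x₁)² + (y₂-y₁)²)
dx = (-9) - (-11) = 2
dy = (-18) - 1 = -19
d = sqrt(2² + (-19)²) = sqrt(4 + 361) = sqrt(365) = 19.10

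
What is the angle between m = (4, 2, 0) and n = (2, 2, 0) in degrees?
m·n = 12, |m|² = 20, |n|² = 8
cos θ = 12/√160 ≈ 0.9487
θ ≈ 18.43°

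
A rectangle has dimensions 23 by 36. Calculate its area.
Area = length * width
Area = 23 * 36
Area = 828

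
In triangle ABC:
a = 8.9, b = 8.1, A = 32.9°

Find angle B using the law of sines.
sin(B)/b = sin(A)/a
sin(B) = b·sin(A)/a = 8.1·sin(32.9°)/8.9 = 0.494350
B = arcsin(0.494350) = 29.63°  (b ≤ a, so B ≤ A and the acute solution is unique)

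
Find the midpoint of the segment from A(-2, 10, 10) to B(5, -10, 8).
Midpoint = ((-2+5)/2, (10-10)/2, (10+8)/2) = (1.5, 0, 9)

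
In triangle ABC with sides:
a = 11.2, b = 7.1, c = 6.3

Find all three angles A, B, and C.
By the law of cosines:
cos(A) = (b² + c² - a²)/(2bc) = -0.395037  →  A = 113.3°
cos(B) = (a² + c² - b²)/(2ac) = 0.812925  →  B = 35.62°
cos(C) = (a² + b² - c²)/(2ab) = 0.856137  →  C = 31.11°
Check: A + B + C = 180.0° ✓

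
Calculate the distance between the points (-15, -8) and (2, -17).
Using the distance formula: d = sqrt((x₂-x₁)² + (y₂-y₁)²)
dx = 2 - (-15) = 17
dy = (-17) - (-8) = -9
d = sqrt(17² + (-9)²) = sqrt(289 + 81) = sqrt(370) = 19.24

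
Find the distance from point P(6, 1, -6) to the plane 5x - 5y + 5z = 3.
d = |5(6) + (-5)(1) + 5(-6) - (3)| / √(5² + (-5)² + 5²) = 8/√75 = 0.9238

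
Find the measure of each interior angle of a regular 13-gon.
Interior angle of a regular n-gon = (n-2)*180/n
Interior angle = (13-2)*180/13
Interior angle = 11*180/13
Interior angle = 1980/13
Interior angle = 152.31 degrees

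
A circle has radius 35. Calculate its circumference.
Circumference = 2 * pi * r
Circumference = 2 * pi * 35
Circumference = 219.91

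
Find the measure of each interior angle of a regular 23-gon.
Interior angle of a regular n-gon = (n-2)*180/n
Interior angle = (23-2)*180/23
Interior angle = 21*180/23
Interior angle = 3780/23
Interior angle = 164.35 degrees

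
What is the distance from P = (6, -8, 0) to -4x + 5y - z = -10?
d = |(-4)(6) + 5(-8) + (-1)(0) - (-10)| / √((-4)² + 5² + (-1)²) = 54/√42 = 8.332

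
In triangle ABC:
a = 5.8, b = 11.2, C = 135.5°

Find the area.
Using A = ½ab·sin(C):
A = ½·5.8·11.2·sin(135.5°) = ½·64.96·0.700909 = 22.77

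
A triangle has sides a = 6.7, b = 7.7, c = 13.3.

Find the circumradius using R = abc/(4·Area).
s = (a+b+c)/2 = 13.85
Area = √(s(s-a)(s-b)(s-c)) = √(13.85·7.15·6.15·0.55) = 18.3019
R = abc/(4·Area) = (6.7·7.7·13.3)/(4·18.3019) = 686.147/73.2076 = 9.373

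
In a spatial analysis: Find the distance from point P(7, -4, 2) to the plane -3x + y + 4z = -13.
d = |(-3)(7) + 1(-4) + 4(2) - (-13)| / √((-3)² + 1² + 4²) = 4/√26 = 0.7845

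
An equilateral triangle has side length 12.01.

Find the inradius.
For an equilateral triangle, r = s/(2√3) where s is the side.
r = 12.01/(2√3) = 12.01/3.464102 = 3.467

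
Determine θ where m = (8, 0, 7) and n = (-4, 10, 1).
m·n = -25, |m|² = 113, |n|² = 117
cos θ = -25/√13221 ≈ -0.2174
θ ≈ 102.6°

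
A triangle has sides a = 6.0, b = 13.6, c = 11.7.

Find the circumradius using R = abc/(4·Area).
s = (a+b+c)/2 = 15.65
Area = √(s(s-a)(s-b)(s-c)) = √(15.65·9.65·2.05·3.95) = 34.9701
R = abc/(4·Area) = (6.0·13.6·11.7)/(4·34.9701) = 954.72/139.8804 = 6.825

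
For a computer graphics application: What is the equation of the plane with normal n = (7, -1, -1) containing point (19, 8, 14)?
d = n·P = (7)(19) + (-1)(8) + (-1)(14) = 111
Plane: 7x - y - z = 111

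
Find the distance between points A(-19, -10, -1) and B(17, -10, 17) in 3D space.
d = √[(36)² + (0)² + (18)²] = √1620 = 40.25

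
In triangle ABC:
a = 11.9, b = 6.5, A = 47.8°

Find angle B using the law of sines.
sin(B)/b = sin(A)/a
sin(B) = b·sin(A)/a = 6.5·sin(47.8°)/11.9 = 0.404641
B = arcsin(0.404641) = 23.87°  (b ≤ a, so B ≤ A and the acute solution is unique)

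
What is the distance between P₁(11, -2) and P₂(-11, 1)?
Using the distance formula: d = sqrt((x₂-x₁)² + (y₂-y₁)²)
dx = (-11) - 11 = -22
dy = 1 - (-2) = 3
d = sqrt((-22)² + 3²) = sqrt(484 + 9) = sqrt(493) = 22.20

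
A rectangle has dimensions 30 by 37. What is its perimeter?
Perimeter = 2 * (length + width)
Perimeter = 2 * (30 + 37)
Perimeter = 2 * 67
Perimeter = 134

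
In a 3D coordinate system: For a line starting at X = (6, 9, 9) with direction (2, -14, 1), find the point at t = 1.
P(1) = (6 + 2(1), 9 + (-14)(1), 9 + 1(1)) = (8, -5, 10)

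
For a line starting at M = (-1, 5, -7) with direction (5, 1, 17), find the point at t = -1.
P(-1) = (-1 + 5(-1), 5 + 1(-1), -7 + 17(-1)) = (-6, 4, -24)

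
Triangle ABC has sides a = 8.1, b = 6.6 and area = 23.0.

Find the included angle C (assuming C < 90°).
Area = ½ab·sin(C)  →  sin(C) = 2·Area/(ab)
sin(C) = 2·23.0/(8.1·6.6) = 0.860456
C = arcsin(0.860456) = 59.37°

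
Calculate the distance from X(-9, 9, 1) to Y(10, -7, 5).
d = √[(19)² + (-16)² + (4)²] = √633 = 25.16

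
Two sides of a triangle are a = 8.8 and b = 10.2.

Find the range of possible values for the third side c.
By the triangle inequality: |a - b| < c < a + b
|8.8 - 10.2| < c < 8.8 + 10.2
1.4 < c < 19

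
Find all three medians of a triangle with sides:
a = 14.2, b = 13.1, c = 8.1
Using m_x = ½√(2y² + 2z² - x²):
m_a = ½√(2·13.1² + 2·8.1² - 14.2²) = ½√272.8 = 8.258
m_b = ½√(2·14.2² + 2·8.1² - 13.1²) = ½√362.89 = 9.525
m_c = ½√(2·14.2² + 2·13.1² - 8.1²) = ½√680.89 = 13.05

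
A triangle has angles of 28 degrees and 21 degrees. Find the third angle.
Sum of angles in a triangle = 180 degrees
Third angle = 180 - 28 - 21
Third angle = 131 degrees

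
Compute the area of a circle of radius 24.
Area = pi * r²
Area = pi * 24²
Area = pi * 576
Area = 1809.56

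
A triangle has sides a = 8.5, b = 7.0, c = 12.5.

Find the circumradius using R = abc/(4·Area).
s = (a+b+c)/2 = 14
Area = √(s(s-a)(s-b)(s-c)) = √(14·5.5·7·1.5) = 28.4341
R = abc/(4·Area) = (8.5·7.0·12.5)/(4·28.4341) = 743.75/113.7364 = 6.539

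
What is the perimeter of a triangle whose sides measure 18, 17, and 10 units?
Perimeter = sum of all sides
Perimeter = 18 + 17 + 10
Perimeter = 45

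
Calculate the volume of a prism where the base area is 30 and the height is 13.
Volume = base area * height
Volume = 30 * 13
Volume = 390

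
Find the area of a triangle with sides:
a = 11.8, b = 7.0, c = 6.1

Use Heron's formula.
s = (a+b+c)/2 = (11.8+7.0+6.1)/2 = 12.45
A = √(s(s-a)(s-b)(s-c)) = √(12.45·0.65·5.45·6.35)
A = √280.061 = 16.74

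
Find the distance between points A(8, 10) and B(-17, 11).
Using the distance formula: d = sqrt((x₂-x₁)² + (y₂-y₁)²)
dx = (-17) - 8 = -25
dy = 11 - 10 = 1
d = sqrt((-25)² + 1²) = sqrt(625 + 1) = sqrt(626) = 25.02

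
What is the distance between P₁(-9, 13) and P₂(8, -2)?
Using the distance formula: d = sqrt((x₂-x₁)² + (y₂-y₁)²)
dx = 8 - (-9) = 17
dy = (-2) - 13 = -15
d = sqrt(17² + (-15)²) = sqrt(289 + 225) = sqrt(514) = 22.67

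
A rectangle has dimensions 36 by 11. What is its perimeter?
Perimeter = 2 * (length + width)
Perimeter = 2 * (36 + 11)
Perimeter = 2 * 47
Perimeter = 94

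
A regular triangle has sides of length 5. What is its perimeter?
Perimeter = number of sides * side length
Perimeter = 3 * 5
Perimeter = 15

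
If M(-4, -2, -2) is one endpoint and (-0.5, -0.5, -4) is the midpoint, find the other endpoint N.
N = (2×(-0.5) - (-4), 2×(-0.5) - (-2), 2×(-4) - (-2)) = (3, 1, -6)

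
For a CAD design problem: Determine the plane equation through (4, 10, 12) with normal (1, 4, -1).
d = n·P = (1)(4) + (4)(10) + (-1)(12) = 32
Plane: x + 4y - z = 32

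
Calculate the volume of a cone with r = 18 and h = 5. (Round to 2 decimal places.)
Volume = (1/3) * pi * r² * h
Volume = (1/3) * pi * 18² * 5
Volume = (1/3) * pi * 324 * 5
Volume = (1/3) * pi * 1620
Volume = 1696.46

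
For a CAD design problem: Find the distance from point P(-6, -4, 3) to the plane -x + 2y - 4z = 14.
d = |(-1)(-6) + 2(-4) + (-4)(3) - (14)| / √((-1)² + 2² + (-4)²) = 28/√21 = 6.11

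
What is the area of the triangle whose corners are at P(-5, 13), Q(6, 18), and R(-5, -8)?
Using the coordinate formula: Area = (1/2)|x₁(y₂-y₃) + x₂(y₃-y₁) + x₃(y₁-y₂)|
Area = (1/2)|(-5)(18-(-8)) + 6((-8)-13) + (-5)(13-18)|
Area = (1/2)|(-5)*26 + 6*(-21) + (-5)*(-5)|
Area = (1/2)|(-130) + (-126) + 25|
Area = (1/2)*231 = 115.50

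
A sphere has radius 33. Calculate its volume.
Volume = (4/3) * pi * r³
Volume = (4/3) * pi * 33³
Volume = (4/3) * pi * 35937
Volume = 150532.55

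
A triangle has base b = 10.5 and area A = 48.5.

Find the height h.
A = ½bh  →  h = 2A/b
h = 2·48.5/10.5 = 9.238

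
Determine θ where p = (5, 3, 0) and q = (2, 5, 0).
p·q = 25, |p|² = 34, |q|² = 29
cos θ = 25/√986 ≈ 0.7962
θ ≈ 37.23°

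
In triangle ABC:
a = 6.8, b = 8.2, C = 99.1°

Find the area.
Using A = ½ab·sin(C):
A = ½·6.8·8.2·sin(99.1°) = ½·55.76·0.987414 = 27.53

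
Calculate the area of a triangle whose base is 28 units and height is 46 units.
Area = (1/2) * base * height
Area = (1/2) * 28 * 46
Area = 644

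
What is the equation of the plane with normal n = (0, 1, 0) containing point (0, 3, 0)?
d = n·P = (0)(0) + (1)(3) + (0)(0) = 3
Plane: y = 3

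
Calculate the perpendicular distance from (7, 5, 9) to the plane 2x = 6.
d = |2(7) + 0(5) + 0(9) - (6)| / √(2² + 0² + 0²) = 8/√4 = 4.0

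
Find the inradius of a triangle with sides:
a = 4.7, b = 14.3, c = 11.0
s = (a+b+c)/2 = (4.7+14.3+11.0)/2 = 15
Area = √(s(s-a)(s-b)(s-c)) = √(15·10.3·0.7·4) = 20.799
r = Area/s = 20.799/15 = 1.387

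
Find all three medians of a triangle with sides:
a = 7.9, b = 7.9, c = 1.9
Using m_x = ½√(2y² + 2z² - x²):
m_a = ½√(2·7.9² + 2·1.9² - 7.9²) = ½√69.63 = 4.172
m_b = ½√(2·7.9² + 2·1.9² - 7.9²) = ½√69.63 = 4.172
m_c = ½√(2·7.9² + 2·7.9² - 1.9²) = ½√246.03 = 7.843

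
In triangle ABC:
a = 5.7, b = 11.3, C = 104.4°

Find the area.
Using A = ½ab·sin(C):
A = ½·5.7·11.3·sin(104.4°) = ½·64.41·0.968583 = 31.19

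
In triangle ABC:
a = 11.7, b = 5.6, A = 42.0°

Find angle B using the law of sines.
sin(B)/b = sin(A)/a
sin(B) = b·sin(A)/a = 5.6·sin(42.0°)/11.7 = 0.320268
B = arcsin(0.320268) = 18.68°  (b ≤ a, so B ≤ A and the acute solution is unique)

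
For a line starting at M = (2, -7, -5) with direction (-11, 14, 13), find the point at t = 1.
P(1) = (2 + (-11)(1), -7 + 14(1), -5 + 13(1)) = (-9, 7, 8)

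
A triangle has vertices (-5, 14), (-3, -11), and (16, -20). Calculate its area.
Using the coordinate formula: Area = (1/2)|x₁(y₂-y₃) + x₂(y₃-y₁) + x₃(y₁-y₂)|
Area = (1/2)|(-5)((-11)-(-20)) + (-3)((-20)-14) + 16(14-(-11))|
Area = (1/2)|(-5)*9 + (-3)*(-34) + 16*25|
Area = (1/2)|(-45) + 102 + 400|
Area = (1/2)*457 = 228.50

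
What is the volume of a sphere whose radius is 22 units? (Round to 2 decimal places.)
Volume = (4/3) * pi * r³
Volume = (4/3) * pi * 22³
Volume = (4/3) * pi * 10648
Volume = 44602.24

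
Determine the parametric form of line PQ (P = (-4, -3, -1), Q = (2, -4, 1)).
Direction vector d = Q - P = (6, -1, 2)
x = -4 + 6t, y = -3 - t, z = -1 + 2t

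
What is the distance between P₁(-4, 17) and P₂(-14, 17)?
Using the distance formula: d = sqrt((x₂-x₁)² + (y₂-y₁)²)
dx = (-14) - (-4) = -10
dy = 17 - 17 = 0
d = sqrt((-10)² + 0²) = sqrt(100 + 0) = sqrt(100) = 10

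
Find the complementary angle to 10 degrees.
Complementary angles sum to 90 degrees.
Other angle = 90 - 10
Other angle = 80 degrees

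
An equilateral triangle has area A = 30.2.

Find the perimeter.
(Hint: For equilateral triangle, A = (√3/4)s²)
A = (√3/4)s²  →  s² = 4A/√3 = 4·30.2/√3 = 69.7439
s = 8.35128
Perimeter = 3s = 25.05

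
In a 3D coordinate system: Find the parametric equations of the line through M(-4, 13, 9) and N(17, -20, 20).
Direction vector d = N - M = (21, -33, 11)
x = -4 + 21t, y = 13 - 33t, z = 9 + 11t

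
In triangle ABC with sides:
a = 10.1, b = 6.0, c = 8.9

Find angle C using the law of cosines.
cos(C) = (a² + b² - c²)/(2ab)
cos(C) = (10.1² + 6.0² - 8.9²)/(2·10.1·6.0) = 58.8/121.2 = 0.485149
C = arccos(0.485149) = 60.98°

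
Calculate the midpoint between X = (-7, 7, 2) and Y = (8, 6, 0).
Midpoint = ((-7+8)/2, (7+6)/2, (2+0)/2) = (0.5, 6.5, 1)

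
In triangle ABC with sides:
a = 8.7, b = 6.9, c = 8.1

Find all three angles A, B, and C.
By the law of cosines:
cos(A) = (b² + c² - a²)/(2bc) = 0.335749  →  A = 70.38°
cos(B) = (a² + c² - b²)/(2ac) = 0.664751  →  B = 48.34°
cos(C) = (a² + b² - c²)/(2ab) = 0.480510  →  C = 61.28°
Check: A + B + C = 180.0° ✓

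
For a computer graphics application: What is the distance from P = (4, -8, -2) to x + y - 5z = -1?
d = |1(4) + 1(-8) + (-5)(-2) - (-1)| / √(1² + 1² + (-5)²) = 7/√27 = 1.347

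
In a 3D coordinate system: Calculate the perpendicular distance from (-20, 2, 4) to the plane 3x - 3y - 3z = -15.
d = |3(-20) + (-3)(2) + (-3)(4) - (-15)| / √(3² + (-3)² + (-3)²) = 63/√27 = 12.12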